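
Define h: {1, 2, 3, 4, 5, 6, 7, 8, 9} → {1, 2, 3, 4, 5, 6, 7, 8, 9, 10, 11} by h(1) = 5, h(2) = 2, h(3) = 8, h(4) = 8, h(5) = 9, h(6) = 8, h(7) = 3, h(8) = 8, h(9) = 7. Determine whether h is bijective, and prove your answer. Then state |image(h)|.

h(3) = 8 = h(4) with 3 ≠ 4, so h is not injective, hence not bijective.
The image of h is {2, 3, 5, 7, 8, 9}, which has 6 elements.

6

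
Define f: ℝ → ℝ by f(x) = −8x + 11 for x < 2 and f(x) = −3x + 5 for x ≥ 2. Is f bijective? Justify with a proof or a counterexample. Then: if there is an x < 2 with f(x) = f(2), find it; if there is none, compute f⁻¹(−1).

Both pieces are strictly decreasing (slopes −8 and −3), so each is injective on its own interval.
The left piece maps (−∞, 2) onto (−5, ∞); the right piece maps [2, ∞) onto (−∞, −1].
These images overlap. In particular f(2) = −1 (right piece), and solving −8x + 11 = −1 on the left piece gives x = 3/2 < 2.
So f(3/2) = f(2) with 3/2 ≠ 2, and f is not injective, hence not bijective. This x = 3/2 is the requested value below 2.

3/2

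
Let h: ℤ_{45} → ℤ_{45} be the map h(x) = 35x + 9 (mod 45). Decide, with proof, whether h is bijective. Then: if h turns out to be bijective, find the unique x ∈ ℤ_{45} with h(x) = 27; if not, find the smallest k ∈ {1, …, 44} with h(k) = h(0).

We have gcd(35, 45) = 5 > 1. Taking s = 0 and t = 9: h(0) = 9 and h(9) = 35·9 + 9 = 324 ≡ 9 (mod 45).
So h(0) = h(9) while 0 ≠ 9, so h is not injective, hence not bijective.
Since h is not bijective, we find the least positive k with h(k) = h(0): this means 35k ≡ 0 (mod 45), i.e. 45 ∣ 35k. Since gcd(35, 45) = 5, dividing through by 5 this holds exactly when 9 ∣ 7k, and as gcd(7, 9) = 1, exactly when 9 ∣ k.
The smallest positive such k is 9.

9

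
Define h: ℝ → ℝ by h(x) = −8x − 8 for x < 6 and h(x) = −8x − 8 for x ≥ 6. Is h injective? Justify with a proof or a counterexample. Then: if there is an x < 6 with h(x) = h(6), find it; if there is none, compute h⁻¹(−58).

25/4

Both pieces are strictly decreasing (slopes −8 and −8), so each is injective on its own interval.
The left piece maps (−∞, 6) onto (−56, ∞); the right piece maps [6, ∞) onto (−∞, −56].
These images are disjoint, so no value is attained by both pieces. Therefore h is injective.
Because the two images are disjoint, no x < 6 has h(x) = h(6), so we compute h⁻¹(−58): −58 lies in (−∞, −56], so solve −8x − 8 = −58: x = (−58 + 8)/(−8) = 25/4.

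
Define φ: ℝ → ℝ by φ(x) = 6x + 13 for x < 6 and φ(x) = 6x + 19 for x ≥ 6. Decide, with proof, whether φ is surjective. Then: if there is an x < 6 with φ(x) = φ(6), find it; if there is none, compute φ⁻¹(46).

11/2

Both pieces are strictly increasing (slopes 6 and 6), so each is injective on its own interval.
The left piece maps (−∞, 6) onto (−∞, 49); the right piece maps [6, ∞) onto [55, ∞).
The union (−∞, 49) ∪ [55, ∞) omits the interval between 49 and 55; in particular 49 has no preimage. So φ is not surjective.
Because the two images are disjoint, no x < 6 has φ(x) = φ(6), so we compute φ⁻¹(46): 46 lies in (−∞, 49), so solve 6x + 13 = 46: x = (46 − 13)/6 = 11/2.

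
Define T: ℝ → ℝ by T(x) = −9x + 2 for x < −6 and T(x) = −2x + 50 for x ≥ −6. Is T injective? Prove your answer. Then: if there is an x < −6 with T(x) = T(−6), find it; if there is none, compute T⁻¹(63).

-20/3

Both pieces are strictly decreasing (slopes −9 and −2), so each is injective on its own interval.
The left piece maps (−∞, −6) onto (56, ∞); the right piece maps [−6, ∞) onto (−∞, 62].
These images overlap. In particular T(−6) = 62 (right piece), and solving −9x + 2 = 62 on the left piece gives x = −20/3 < −6.
So T(−20/3) = T(−6) with −20/3 ≠ −6, and T is not injective. This x = −20/3 is the requested value below −6.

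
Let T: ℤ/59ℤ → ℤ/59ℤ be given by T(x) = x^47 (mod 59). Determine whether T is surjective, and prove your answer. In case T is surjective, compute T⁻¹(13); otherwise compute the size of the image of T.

33

Since 59 is prime, the nonzero elements of ℤ/59ℤ form a cyclic group of order 58.
As gcd(47, 58) = 1, raising to the 47th power is a bijection on this group: if u^47 ≡ v^47 then (uv^{−1})^47 = 1, and the only element of order dividing gcd(47, 58) = 1 is 1, so u = v.
With T(0) = 0 this makes T injective on all of ℤ/59ℤ, hence bijective (finite equal-size domain and codomain). In particular T is surjective.
Since T is surjective, we find the preimage of 13. The inverse of x ↦ x^47 on (ℤ/59ℤ)^× is x ↦ x^21, because 47·21 = 987 = 17·58 + 1 ≡ 1 (mod 58) and x^{58} = 1 for x ≠ 0 (Fermat). So T⁻¹(13) = 13^21 mod 59.
Repeated squaring mod 59: 13^1 ≡ 13, 13^2 ≡ 13² = 169 ≡ 51, 13^4 ≡ 51² = 2601 ≡ 5, 13^8 ≡ 5² = 25, 13^16 ≡ 25² = 625 ≡ 35. Since 21 = 16 + 4 + 1, 13^21 ≡ 35·5·13: 35·5 = 175 ≡ 57, then 57·13 = 741 ≡ 33. So 13^21 ≡ 33 (mod 59).
Hence T⁻¹(13) = 33.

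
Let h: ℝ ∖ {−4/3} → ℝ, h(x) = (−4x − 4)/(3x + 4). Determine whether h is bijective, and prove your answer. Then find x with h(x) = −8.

If h(x) = −4/3, cross-multiplying gives 3(−4x − 4) = −4(3x + 4), which simplifies to −12 = −16 — false.  So −4/3 has no preimage and h is not surjective.
Thus h is not bijective.
Solving h(x) = −8: cross-multiplying gives −4x − 4 = −8(3x + 4), which rearranges to 20x = −28, so x = −7/5.

-7/5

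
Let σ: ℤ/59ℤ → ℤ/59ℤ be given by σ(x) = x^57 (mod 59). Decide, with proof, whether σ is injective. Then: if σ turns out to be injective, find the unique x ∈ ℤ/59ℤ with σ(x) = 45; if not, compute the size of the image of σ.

Since 59 is prime, the nonzero elements of ℤ/59ℤ form a cyclic group of order 58.
As gcd(57, 58) = 1, raising to the 57th power is a bijection on this group: if x_1^57 ≡ x_2^57 then (x_1x_2^{−1})^57 = 1, and the only element of order dividing gcd(57, 58) = 1 is 1, so x_1 = x_2.
With σ(0) = 0 this makes σ injective on all of ℤ/59ℤ, hence bijective (finite equal-size domain and codomain). In particular σ is injective.
Since σ is injective, we find the preimage of 45. The inverse of x ↦ x^57 on (ℤ/59ℤ)^× is x ↦ x^57, because 57·57 = 3249 = 56·58 + 1 ≡ 1 (mod 58) and x^{58} = 1 for x ≠ 0 (Fermat). So σ⁻¹(45) = 45^57 mod 59.
Repeated squaring mod 59: 45^1 ≡ 45, 45^2 ≡ 45² = 2025 ≡ 19, 45^4 ≡ 19² = 361 ≡ 7, 45^8 ≡ 7² = 49, 45^16 ≡ 49² = 2401 ≡ 41, 45^32 ≡ 41² = 1681 ≡ 29. Since 57 = 32 + 16 + 8 + 1, 45^57 ≡ 29·41·49·45: 29·41 = 1189 ≡ 9, then 9·49 = 441 ≡ 28, then 28·45 = 1260 ≡ 21. So 45^57 ≡ 21 (mod 59).
Hence σ⁻¹(45) = 21.

21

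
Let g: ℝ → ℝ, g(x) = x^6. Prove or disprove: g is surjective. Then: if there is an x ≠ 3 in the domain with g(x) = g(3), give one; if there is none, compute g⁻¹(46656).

-3

Since 6 is even, x^6 ≥ 0 for all x ∈ ℝ, so −1 ∈ ℝ has no preimage. Therefore g is not surjective.
For the follow-up, such an x exists: taking x = −3 ∈ ℝ gives g(−3) = 729 = g(3) with −3 ≠ 3.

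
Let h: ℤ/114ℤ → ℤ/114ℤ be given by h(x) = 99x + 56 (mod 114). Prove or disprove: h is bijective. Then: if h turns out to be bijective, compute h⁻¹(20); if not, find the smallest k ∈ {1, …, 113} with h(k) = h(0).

We have gcd(99, 114) = 3 > 1. Taking u = 0 and v = 38: h(0) = 56 and h(38) = 99·38 + 56 = 3818 ≡ 56 (mod 114).
So h(0) = h(38) while 0 ≠ 38, therefore h is not injective, hence not bijective.
Since h is not bijective, we find the least positive k with h(k) = h(0): this means 99k ≡ 0 (mod 114), i.e. 114 ∣ 99k. Since gcd(99, 114) = 3, dividing through by 3 this holds exactly when 38 ∣ 33k, and as gcd(33, 38) = 1, exactly when 38 ∣ k.
The smallest positive such k is 38.

38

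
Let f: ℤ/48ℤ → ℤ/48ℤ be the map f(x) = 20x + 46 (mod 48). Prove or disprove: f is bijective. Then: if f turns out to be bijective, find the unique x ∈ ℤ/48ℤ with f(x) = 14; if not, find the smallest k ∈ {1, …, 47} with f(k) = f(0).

We have gcd(20, 48) = 4 > 1. Taking a = 0 and b = 12: f(0) = 46 and f(12) = 20·12 + 46 = 286 ≡ 46 (mod 48).
So f(0) = f(12) while 0 ≠ 12, therefore f is not injective, hence not bijective.
Since f is not bijective, we find the least positive k with f(k) = f(0): this means 20k ≡ 0 (mod 48), i.e. 48 ∣ 20k. Since gcd(20, 48) = 4, dividing through by 4 this holds exactly when 12 ∣ 5k, and as gcd(5, 12) = 1, exactly when 12 ∣ k.
The smallest positive such k is 12.

12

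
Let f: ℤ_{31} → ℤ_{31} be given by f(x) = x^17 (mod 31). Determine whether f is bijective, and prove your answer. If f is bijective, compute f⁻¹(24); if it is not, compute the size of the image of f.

21

Since 31 is prime, the nonzero elements of ℤ_{31} form a cyclic group of order 30.
As gcd(17, 30) = 1, raising to the 17th power is a bijection on this group: if s^17 ≡ t^17 then (st^{−1})^17 = 1, and the only element of order dividing gcd(17, 30) = 1 is 1, so s = t.
With f(0) = 0 this makes f injective on all of ℤ_{31}, hence bijective (finite equal-size domain and codomain). In particular f is bijective.
Since f is bijective, we find the preimage of 24. The inverse of x ↦ x^17 on (ℤ_{31})^× is x ↦ x^23, because 17·23 = 391 = 13·30 + 1 ≡ 1 (mod 30) and x^{30} = 1 for x ≠ 0 (Fermat). So f⁻¹(24) = 24^23 mod 31.
Repeated squaring mod 31: 24^1 ≡ 24, 24^2 ≡ 24² = 576 ≡ 18, 24^4 ≡ 18² = 324 ≡ 14, 24^8 ≡ 14² = 196 ≡ 10, 24^16 ≡ 10² = 100 ≡ 7. Since 23 = 16 + 4 + 2 + 1, 24^23 ≡ 7·14·18·24: 7·14 = 98 ≡ 5, then 5·18 = 90 ≡ 28, then 28·24 = 672 ≡ 21. So 24^23 ≡ 21 (mod 31).
Hence f⁻¹(24) = 21.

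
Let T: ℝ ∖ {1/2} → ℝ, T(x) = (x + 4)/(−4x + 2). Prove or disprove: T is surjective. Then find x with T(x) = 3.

If T(x) = −1/4, cross-multiplying gives −4(x + 4) = 1(−4x + 2), which simplifies to −16 = 2 — false.  So −1/4 has no preimage and T is not surjective.
Solving T(x) = 3: cross-multiplying gives x + 4 = 3(−4x + 2), which rearranges to 13x = 2, so x = 2/13.

2/13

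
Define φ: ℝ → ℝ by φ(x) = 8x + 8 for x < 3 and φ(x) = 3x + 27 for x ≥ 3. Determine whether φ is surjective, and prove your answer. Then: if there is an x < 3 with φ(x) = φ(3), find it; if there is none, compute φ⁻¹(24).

Both pieces are strictly increasing (slopes 8 and 3), so each is injective on its own interval.
The left piece maps (−∞, 3) onto (−∞, 32); the right piece maps [3, ∞) onto [36, ∞).
The union (−∞, 32) ∪ [36, ∞) omits the interval between 32 and 36; in particular 32 has no preimage. So φ is not surjective.
Because the two images are disjoint, no x < 3 has φ(x) = φ(3), so we compute φ⁻¹(24): 24 lies in (−∞, 32), so solve 8x + 8 = 24: x = (24 − 8)/8 = 2.

2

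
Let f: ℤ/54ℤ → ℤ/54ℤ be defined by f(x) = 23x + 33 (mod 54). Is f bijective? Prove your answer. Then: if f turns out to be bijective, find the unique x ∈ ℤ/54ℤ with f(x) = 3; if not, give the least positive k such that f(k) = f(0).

Recall that injectivity means: for all u, v in the domain, f(u) = f(v) implies u = v.
Suppose f(u) = f(v) in ℤ/54ℤ. Then 23u + 33 ≡ 23v + 33 (mod 54), hence 23(u − v) ≡ 0 (mod 54).
Since gcd(23, 54) = 1, 23 is invertible modulo 54, so u − v ≡ 0 (mod 54), i.e. u = v.
We now compute 23⁻¹ mod 54 explicitly. Euclid's algorithm: 54 = 2·23 + 8, 23 = 2·8 + 7, 8 = 1·7 + 1; back-substituting gives 1 = 47·23 − 20·54, so 23⁻¹ ≡ 47 (mod 54).
For any y ∈ ℤ/54ℤ, x = 47(y − 33) mod 54 satisfies f(x) = 23·47(y − 33) + 33 ≡ y (since 23·47 ≡ 1 mod 54). So every y has a preimage.
Hence f is bijective.
Since f is bijective, we compute f⁻¹(3): solve 23x + 33 ≡ 3 (mod 54), i.e. 23x ≡ 24 (mod 54).
Multiplying by 23⁻¹ = 47 gives x ≡ 47·24 = 1128 = 20·54 + 48 ≡ 48 (mod 54).
Check: f(48) = 23·48 + 33 = 1137 = 21·54 + 3 ≡ 3 (mod 54).

48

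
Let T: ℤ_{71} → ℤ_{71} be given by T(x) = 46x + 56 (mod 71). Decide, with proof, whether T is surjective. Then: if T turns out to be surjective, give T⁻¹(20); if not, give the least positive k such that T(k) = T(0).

27

Since gcd(46, 71) = 1, 46 is invertible modulo 71. Euclid's algorithm: 71 = 1·46 + 25, 46 = 1·25 + 21, 25 = 1·21 + 4, 21 = 5·4 + 1; back-substituting gives 1 = 17·46 − 11·71, so 46⁻¹ ≡ 17 (mod 71).
For any y ∈ ℤ_{71}, x = 17(y − 56) mod 71 satisfies T(x) = 46·17(y − 56) + 56 ≡ y (since 46·17 ≡ 1 mod 71). So every y has a preimage.
Therefore T is surjective.
Since T is surjective, we find T⁻¹(20): we need 46x ≡ 20 − 56 ≡ 35 (mod 71). Using 46⁻¹ = 17: x ≡ 17·35 = 595 = 8·71 + 27, so x = 27.
Check: T(27) = 46·27 + 56 = 1298 = 18·71 + 20 ≡ 20 (mod 71).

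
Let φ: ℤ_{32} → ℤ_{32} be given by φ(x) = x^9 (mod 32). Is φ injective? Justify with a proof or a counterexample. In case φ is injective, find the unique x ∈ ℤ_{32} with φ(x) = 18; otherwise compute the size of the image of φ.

φ(0) = 0^9 = 0.
φ(2): Repeated squaring mod 32: 2^1 ≡ 2, 2^2 ≡ 2² = 4, 2^4 ≡ 4² = 16, 2^8 ≡ 16² = 256 ≡ 0. Since 9 = 8 + 1, 2^9 ≡ 0·2: 0·2 = 0. So 2^9 ≡ 0 (mod 32).
So φ(0) = φ(2) = 0 while 0 ≠ 2, hence φ is not injective.
Since φ is not injective, we determine |image(φ)|. Computing x^9 mod 32 for each x (by repeated squaring, reducing mod 32 at every step), the values φ(0), φ(1), …, φ(31) are: 0, 1, 0, 3, 0, 5, 0, 7, 0, 9, 0, 11, 0, 13, 0, 15, 0, 17, 0, 19, 0, 21, 0, 23, 0, 25, 0, 27, 0, 29, 0, 31.
The distinct values are {0, 1, 3, 5, 7, 9, 11, 13, 15, 17, 19, 21, 23, 25, 27, 29, 31}; there are 17 of them.

17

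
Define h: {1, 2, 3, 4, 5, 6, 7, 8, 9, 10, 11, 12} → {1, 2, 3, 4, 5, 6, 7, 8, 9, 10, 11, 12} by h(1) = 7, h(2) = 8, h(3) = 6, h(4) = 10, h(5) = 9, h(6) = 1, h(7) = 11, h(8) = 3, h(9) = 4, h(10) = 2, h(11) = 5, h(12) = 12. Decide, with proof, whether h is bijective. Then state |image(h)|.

12

The values 7, 8, 6, 10, 9, 1, 11, 3, 4, 2, 5, 12 are a permutation of {1, 2, 3, 4, 5, 6, 7, 8, 9, 10, 11, 12}: each element appears exactly once.
So h is injective and surjective, hence bijective.
The image of h is {1, 2, 3, 4, 5, 6, 7, 8, 9, 10, 11, 12}, which has 12 elements.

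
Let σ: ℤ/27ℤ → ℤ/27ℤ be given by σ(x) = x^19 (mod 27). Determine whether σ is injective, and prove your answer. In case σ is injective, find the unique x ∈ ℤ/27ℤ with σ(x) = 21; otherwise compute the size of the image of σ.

σ(0) = 0^19 = 0.
σ(3): Repeated squaring mod 27: 3^1 ≡ 3, 3^2 ≡ 3² = 9, 3^4 ≡ 9² = 81 ≡ 0, 3^8 ≡ 0² = 0, 3^16 ≡ 0² = 0. Since 19 = 16 + 2 + 1, 3^19 ≡ 0·9·3: 0·9 = 0, then 0·3 = 0. So 3^19 ≡ 0 (mod 27).
So σ(0) = σ(3) = 0 while 0 ≠ 3, thus σ is not injective.
Since σ is not injective, we determine |image(σ)|. Computing x^19 mod 27 for each x (by repeated squaring, reducing mod 27 at every step), the values σ(0), σ(1), …, σ(26) are: 0, 1, 2, 0, 4, 5, 0, 7, 8, 0, 10, 11, 0, 13, 14, 0, 16, 17, 0, 19, 20, 0, 22, 23, 0, 25, 26.
The distinct values are {0, 1, 2, 4, 5, 7, 8, 10, 11, 13, 14, 16, 17, 19, 20, 22, 23, 25, 26}; there are 19 of them.

19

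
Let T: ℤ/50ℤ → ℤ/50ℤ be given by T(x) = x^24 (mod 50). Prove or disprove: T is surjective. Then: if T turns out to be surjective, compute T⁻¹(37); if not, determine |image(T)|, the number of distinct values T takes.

T(1) = 1^24 = 1.
T(7): Repeated squaring mod 50: 7^1 ≡ 7, 7^2 ≡ 7² = 49, 7^4 ≡ 49² = 2401 ≡ 1, 7^8 ≡ 1² = 1, 7^16 ≡ 1² = 1. Since 24 = 16 + 8, 7^24 ≡ 1·1: 1·1 = 1. So 7^24 ≡ 1 (mod 50).
So T(1) = T(7) = 1 while 1 ≠ 7, hence T is not injective.
A non-injective map from the 50-element set ℤ/50ℤ to itself takes at most 49 distinct values, so it cannot be surjective. Thus T is not surjective.
Since T is not surjective, we determine |image(T)|. Computing x^24 mod 50 for each x (by repeated squaring, reducing mod 50 at every step), the values T(0), T(1), …, T(49) are: 0, 1, 16, 31, 6, 25, 46, 1, 46, 11, 0, 41, 36, 11, 16, 25, 36, 21, 26, 21, 0, 31, 6, 41, 26, 25, 26, 41, 6, 31, 0, 21, 26, 21, 36, 25, 16, 11, 36, 41, 0, 11, 46, 1, 46, 25, 6, 31, 16, 1.
The distinct values are {0, 1, 6, 11, 16, 21, 25, 26, 31, 36, 41, 46}; there are 12 of them.

12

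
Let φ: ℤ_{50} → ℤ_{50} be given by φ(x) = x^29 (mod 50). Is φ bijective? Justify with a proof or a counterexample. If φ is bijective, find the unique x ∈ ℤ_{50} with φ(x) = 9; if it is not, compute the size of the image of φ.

φ(0) = 0^29 = 0.
φ(10): Repeated squaring mod 50: 10^1 ≡ 10, 10^2 ≡ 10² = 100 ≡ 0, 10^4 ≡ 0² = 0, 10^8 ≡ 0² = 0, 10^16 ≡ 0² = 0. Since 29 = 16 + 8 + 4 + 1, 10^29 ≡ 0·0·0·10: 0·0 = 0, then 0·0 = 0, then 0·10 = 0. So 10^29 ≡ 0 (mod 50).
So φ(0) = φ(10) = 0 while 0 ≠ 10, hence φ is not injective, hence not bijective.
Since φ is not bijective, we determine |image(φ)|. Computing x^29 mod 50 for each x (by repeated squaring, reducing mod 50 at every step), the values φ(0), φ(1), …, φ(49) are: 0, 1, 12, 33, 44, 25, 46, 7, 28, 39, 0, 41, 2, 23, 34, 25, 36, 47, 18, 29, 0, 31, 42, 13, 24, 25, 26, 37, 8, 19, 0, 21, 32, 3, 14, 25, 16, 27, 48, 9, 0, 11, 22, 43, 4, 25, 6, 17, 38, 49.
The distinct values are {0, 1, 2, 3, 4, 6, 7, 8, 9, 11, 12, 13, 14, 16, 17, 18, 19, 21, 22, 23, 24, 25, 26, 27, 28, 29, 31, 32, 33, 34, 36, 37, 38, 39, 41, 42, 43, 44, 46, 47, 48, 49}; there are 42 of them.

42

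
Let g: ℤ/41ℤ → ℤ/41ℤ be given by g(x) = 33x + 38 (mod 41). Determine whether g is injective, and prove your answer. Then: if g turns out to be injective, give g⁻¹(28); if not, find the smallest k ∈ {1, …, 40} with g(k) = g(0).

32

Recall: injectivity means: for all x_1, x_2 in the domain, g(x_1) = g(x_2) implies x_1 = x_2.
Suppose g(x_1) = g(x_2) in ℤ/41ℤ. Then 33x_1 + 38 ≡ 33x_2 + 38 (mod 41), therefore 33(x_1 − x_2) ≡ 0 (mod 41).
Since gcd(33, 41) = 1, 33 is invertible modulo 41, so x_1 − x_2 ≡ 0 (mod 41), i.e. x_1 = x_2.
Thus g is injective.
We now compute 33⁻¹ mod 41 explicitly. Euclid's algorithm: 41 = 1·33 + 8, 33 = 4·8 + 1; back-substituting gives 1 = 5·33 − 4·41, so 33⁻¹ ≡ 5 (mod 41).
Since g is injective, we compute g⁻¹(28): solve 33x + 38 ≡ 28 (mod 41), i.e. 33x ≡ 31 (mod 41).
Multiplying by 33⁻¹ = 5 gives x ≡ 5·31 = 155 = 3·41 + 32 ≡ 32 (mod 41).
Check: g(32) = 33·32 + 38 = 1094 = 26·41 + 28 ≡ 28 (mod 41).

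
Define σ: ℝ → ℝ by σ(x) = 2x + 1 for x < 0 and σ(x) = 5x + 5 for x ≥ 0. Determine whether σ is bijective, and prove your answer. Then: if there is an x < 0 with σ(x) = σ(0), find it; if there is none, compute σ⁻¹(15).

2

Both pieces are strictly increasing (slopes 2 and 5), so each is injective on its own interval.
The left piece maps (−∞, 0) onto (−∞, 1); the right piece maps [0, ∞) onto [5, ∞).
The images leave a gap (1 has no preimage), so σ is not surjective, hence not bijective.
Because the two images are disjoint, no x < 0 has σ(x) = σ(0), so we compute σ⁻¹(15): 15 lies in [5, ∞), so solve 5x + 5 = 15: x = (15 − 5)/5 = 2.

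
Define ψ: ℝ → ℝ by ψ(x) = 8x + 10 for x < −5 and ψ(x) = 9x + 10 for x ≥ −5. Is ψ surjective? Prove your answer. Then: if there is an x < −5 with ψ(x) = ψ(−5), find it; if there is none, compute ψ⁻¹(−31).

-45/8

Both pieces are strictly increasing (slopes 8 and 9), so each is injective on its own interval.
The left piece maps (−∞, −5) onto (−∞, −30); the right piece maps [−5, ∞) onto [−35, ∞).
The union (−∞, −30) ∪ [−35, ∞) covers ℝ, so ψ is surjective.
For the follow-up: the images overlap, so an x < −5 with ψ(x) = ψ(−5) exists. ψ(−5) = −35; solving 8x + 10 = −35 for x < −5 gives x = (−35 − 10)/8 = −45/8.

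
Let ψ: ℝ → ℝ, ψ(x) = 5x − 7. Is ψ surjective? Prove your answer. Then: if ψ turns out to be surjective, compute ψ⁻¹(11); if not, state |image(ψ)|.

18/5

For any y ∈ ℝ, x = (y + 7)/5 satisfies ψ(x) = y.
Therefore ψ is surjective.
Since ψ is surjective, we compute ψ⁻¹(11) = (11 + 7)/5 = 18/5.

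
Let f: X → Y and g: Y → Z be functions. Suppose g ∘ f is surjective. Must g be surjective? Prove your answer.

surjective

Let c ∈ Z. Since g ∘ f is surjective, some a ∈ X has g(f(a)) = c. Then b = f(a) ∈ Y satisfies g(b) = c. So g is surjective.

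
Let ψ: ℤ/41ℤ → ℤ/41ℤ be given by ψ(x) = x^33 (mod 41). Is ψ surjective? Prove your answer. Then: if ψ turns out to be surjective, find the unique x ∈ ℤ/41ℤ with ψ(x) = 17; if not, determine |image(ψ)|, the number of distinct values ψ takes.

Since 41 is prime, the nonzero elements of ℤ/41ℤ form a cyclic group of order 40.
As gcd(33, 40) = 1, raising to the 33rd power is a bijection on this group: if u^33 ≡ v^33 then (uv^{−1})^33 = 1, and the only element of order dividing gcd(33, 40) = 1 is 1, so u = v.
With ψ(0) = 0 this makes ψ injective on all of ℤ/41ℤ, hence bijective (finite equal-size domain and codomain). In particular ψ is surjective.
Since ψ is surjective, we find the preimage of 17. The inverse of x ↦ x^33 on (ℤ/41ℤ)^× is x ↦ x^17, because 33·17 = 561 = 14·40 + 1 ≡ 1 (mod 40) and x^{40} = 1 for x ≠ 0 (Fermat). So ψ⁻¹(17) = 17^17 mod 41.
Repeated squaring mod 41: 17^1 ≡ 17, 17^2 ≡ 17² = 289 ≡ 2, 17^4 ≡ 2² = 4, 17^8 ≡ 4² = 16, 17^16 ≡ 16² = 256 ≡ 10. Since 17 = 16 + 1, 17^17 ≡ 10·17: 10·17 = 170 ≡ 6. So 17^17 ≡ 6 (mod 41).
Hence ψ⁻¹(17) = 6.

6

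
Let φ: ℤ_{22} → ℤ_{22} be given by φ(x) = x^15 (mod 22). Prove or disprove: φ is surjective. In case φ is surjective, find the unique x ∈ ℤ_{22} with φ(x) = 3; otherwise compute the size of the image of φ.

6

φ(1) = 1^15 = 1.
φ(3): Repeated squaring mod 22: 3^1 ≡ 3, 3^2 ≡ 3² = 9, 3^4 ≡ 9² = 81 ≡ 15, 3^8 ≡ 15² = 225 ≡ 5. Since 15 = 8 + 4 + 2 + 1, 3^15 ≡ 5·15·9·3: 5·15 = 75 ≡ 9, then 9·9 = 81 ≡ 15, then 15·3 = 45 ≡ 1. So 3^15 ≡ 1 (mod 22).
So φ(1) = φ(3) = 1 while 1 ≠ 3, thus φ is not injective.
A non-injective map from the 22-element set ℤ_{22} to itself takes at most 21 distinct values, so it cannot be surjective. So φ is not surjective.
Since φ is not surjective, we determine |image(φ)|. Computing x^15 mod 22 for each x (by repeated squaring, reducing mod 22 at every step), the values φ(0), φ(1), …, φ(21) are: 0, 1, 10, 1, 12, 1, 10, 21, 10, 1, 10, 11, 12, 21, 12, 1, 12, 21, 10, 21, 12, 21.
The distinct values are {0, 1, 10, 11, 12, 21}; there are 6 of them.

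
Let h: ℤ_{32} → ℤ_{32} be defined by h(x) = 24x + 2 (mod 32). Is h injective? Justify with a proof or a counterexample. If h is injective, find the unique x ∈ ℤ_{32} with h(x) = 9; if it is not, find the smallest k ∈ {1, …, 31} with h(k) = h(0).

4

Recall that h is injective when h(u) = h(v) forces u = v.
We have gcd(24, 32) = 8 > 1. Taking u = 0 and v = 4: h(0) = 2 and h(4) = 24·4 + 2 = 98 ≡ 2 (mod 32).
So h(0) = h(4) while 0 ≠ 4, therefore h is not injective.
Since h is not injective, we find the least positive k with h(k) = h(0): this means 24k ≡ 0 (mod 32), i.e. 32 ∣ 24k. Since gcd(24, 32) = 8, dividing through by 8 this holds exactly when 4 ∣ 3k, and as gcd(3, 4) = 1, exactly when 4 ∣ k.
The smallest positive such k is 4.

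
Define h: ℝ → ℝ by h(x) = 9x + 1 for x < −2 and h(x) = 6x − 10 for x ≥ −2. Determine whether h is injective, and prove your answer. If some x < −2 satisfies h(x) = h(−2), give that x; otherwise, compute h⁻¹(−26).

-23/9

Both pieces are strictly increasing (slopes 9 and 6), so each is injective on its own interval.
The left piece maps (−∞, −2) onto (−∞, −17); the right piece maps [−2, ∞) onto [−22, ∞).
These images overlap. In particular h(−2) = −22 (right piece), and solving 9x + 1 = −22 on the left piece gives x = −23/9 < −2.
So h(−23/9) = h(−2) with −23/9 ≠ −2, and h is not injective. This x = −23/9 is the requested value below −2.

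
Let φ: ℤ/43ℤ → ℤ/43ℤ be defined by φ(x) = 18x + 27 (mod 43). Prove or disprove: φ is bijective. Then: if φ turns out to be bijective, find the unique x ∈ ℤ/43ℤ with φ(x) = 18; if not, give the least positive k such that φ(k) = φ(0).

Recall: φ is injective when φ(x_1) = φ(x_2) forces x_1 = x_2.
If φ(x_1) = φ(x_2), then 18x_1 ≡ 18x_2 (mod 43). Because gcd(18, 43) = 1, we may cancel 18 to get x_1 ≡ x_2 (mod 43).
We now compute 18⁻¹ mod 43 explicitly. Euclid's algorithm: 43 = 2·18 + 7, 18 = 2·7 + 4, 7 = 1·4 + 3, 4 = 1·3 + 1; back-substituting gives 1 = 12·18 − 5·43, so 18⁻¹ ≡ 12 (mod 43).
Then y ↦ 12(y − 27) is a two-sided inverse to φ, so every y ∈ ℤ/43ℤ has a preimage.
Hence φ is bijective.
Since φ is bijective, we compute φ⁻¹(18): solve 18x + 27 ≡ 18 (mod 43), i.e. 18x ≡ 34 (mod 43).
Multiplying by 18⁻¹ = 12 gives x ≡ 12·34 = 408 = 9·43 + 21 ≡ 21 (mod 43).
Check: φ(21) = 18·21 + 27 = 405 = 9·43 + 18 ≡ 18 (mod 43).

21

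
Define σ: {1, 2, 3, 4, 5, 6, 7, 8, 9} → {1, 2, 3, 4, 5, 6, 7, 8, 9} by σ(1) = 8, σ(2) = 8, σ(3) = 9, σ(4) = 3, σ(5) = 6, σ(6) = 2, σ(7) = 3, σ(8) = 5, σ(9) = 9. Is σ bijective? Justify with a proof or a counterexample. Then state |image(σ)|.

6

σ(1) = 8 = σ(2) with 1 ≠ 2, so σ is not injective, hence not bijective.
The image of σ is {2, 3, 5, 6, 8, 9}, which has 6 elements.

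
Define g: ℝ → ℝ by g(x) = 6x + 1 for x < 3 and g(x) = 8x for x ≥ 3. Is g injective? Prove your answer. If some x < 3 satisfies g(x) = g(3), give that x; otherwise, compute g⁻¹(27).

Both pieces are strictly increasing (slopes 6 and 8), so each is injective on its own interval.
The left piece maps (−∞, 3) onto (−∞, 19); the right piece maps [3, ∞) onto [24, ∞).
These images are disjoint, so no value is attained by both pieces. Thus g is injective.
Because the two images are disjoint, no x < 3 has g(x) = g(3), so we compute g⁻¹(27): 27 lies in [24, ∞), so solve 8x = 27: x = (27 − 0)/8 = 27/8.

27/8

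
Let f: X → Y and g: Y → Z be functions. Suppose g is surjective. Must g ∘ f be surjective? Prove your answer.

No. Take X = {1}, Y = Z = {1, 2, 3}, f(1) = 1, and g = identity (surjective).
Then (g ∘ f)(1) = 1, and 3 ∈ Z has no preimage under g ∘ f, so g ∘ f is not surjective.

not surjective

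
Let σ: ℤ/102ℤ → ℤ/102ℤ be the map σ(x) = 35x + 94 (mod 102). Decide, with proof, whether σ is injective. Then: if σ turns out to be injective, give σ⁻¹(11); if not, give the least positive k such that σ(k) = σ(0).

Recall that σ is injective when σ(s) = σ(t) forces s = t.
If σ(s) = σ(t), then 35s ≡ 35t (mod 102). Because gcd(35, 102) = 1, we may cancel 35 to get s ≡ t (mod 102).
Hence σ is injective.
We now compute 35⁻¹ mod 102 explicitly. Euclid's algorithm: 102 = 2·35 + 32, 35 = 1·32 + 3, 32 = 10·3 + 2, 3 = 1·2 + 1; back-substituting gives 1 = 35·35 − 12·102, so 35⁻¹ ≡ 35 (mod 102).
Since σ is injective, we find σ⁻¹(11): we need 35x ≡ 11 − 94 ≡ 19 (mod 102). Using 35⁻¹ = 35: x ≡ 35·19 = 665 = 6·102 + 53, so x = 53.
Check: σ(53) = 35·53 + 94 = 1949 = 19·102 + 11 ≡ 11 (mod 102).

53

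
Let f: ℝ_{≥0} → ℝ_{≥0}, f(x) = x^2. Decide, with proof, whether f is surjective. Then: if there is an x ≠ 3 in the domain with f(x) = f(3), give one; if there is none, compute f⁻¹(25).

5

For any y ∈ ℝ_{≥0}, x = y^{1/2} ∈ ℝ_{≥0} gives f(x) = y, so f is surjective.
Since x ↦ x^2 is strictly increasing on ℝ_{≥0}, it is injective there, so no x ≠ 3 in the domain has f(x) = f(3). We therefore compute f⁻¹(25) = 25^{1/2} = 5 (indeed 5^2 = 25).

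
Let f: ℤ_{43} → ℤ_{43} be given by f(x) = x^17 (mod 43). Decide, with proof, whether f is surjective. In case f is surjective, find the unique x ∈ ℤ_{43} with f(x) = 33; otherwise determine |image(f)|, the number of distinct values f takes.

Since 43 is prime, the nonzero elements of ℤ_{43} form a cyclic group of order 42.
As gcd(17, 42) = 1, raising to the 17th power is a bijection on this group: if x_1^17 ≡ x_2^17 then (x_1x_2^{−1})^17 = 1, and the only element of order dividing gcd(17, 42) = 1 is 1, so x_1 = x_2.
With f(0) = 0 this makes f injective on all of ℤ_{43}, hence bijective (finite equal-size domain and codomain). In particular f is surjective.
Since f is surjective, we find the preimage of 33. The inverse of x ↦ x^17 on (ℤ_{43})^× is x ↦ x^5, because 17·5 = 85 = 2·42 + 1 ≡ 1 (mod 42) and x^{42} = 1 for x ≠ 0 (Fermat). So f⁻¹(33) = 33^5 mod 43.
Repeated squaring mod 43: 33^1 ≡ 33, 33^2 ≡ 33² = 1089 ≡ 14, 33^4 ≡ 14² = 196 ≡ 24. Since 5 = 4 + 1, 33^5 ≡ 24·33: 24·33 = 792 ≡ 18. So 33^5 ≡ 18 (mod 43).
Hence f⁻¹(33) = 18.

18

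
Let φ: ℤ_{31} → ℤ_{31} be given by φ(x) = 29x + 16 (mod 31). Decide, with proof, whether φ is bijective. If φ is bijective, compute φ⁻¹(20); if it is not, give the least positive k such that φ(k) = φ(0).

By definition, φ is injective if φ(u) = φ(v) implies u = v.
If φ(u) = φ(v), then 29u ≡ 29v (mod 31). Because gcd(29, 31) = 1, we may cancel 29 to get u ≡ v (mod 31).
We now compute 29⁻¹ mod 31 explicitly. Euclid's algorithm: 31 = 1·29 + 2, 29 = 14·2 + 1; back-substituting gives 1 = 15·29 − 14·31, so 29⁻¹ ≡ 15 (mod 31).
Then y ↦ 15(y − 16) is a two-sided inverse to φ, so every y ∈ ℤ_{31} has a preimage.
Thus φ is bijective.
Since φ is bijective, we find φ⁻¹(20): we need 29x ≡ 20 − 16 ≡ 4 (mod 31). Using 29⁻¹ = 15: x ≡ 15·4 = 60 = 1·31 + 29, so x = 29.
Check: φ(29) = 29·29 + 16 = 857 = 27·31 + 20 ≡ 20 (mod 31).

29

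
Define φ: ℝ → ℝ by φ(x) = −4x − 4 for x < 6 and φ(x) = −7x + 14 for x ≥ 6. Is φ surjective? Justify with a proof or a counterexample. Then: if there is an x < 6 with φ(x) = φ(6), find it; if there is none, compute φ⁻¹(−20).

4

Both pieces are strictly decreasing (slopes −4 and −7), so each is injective on its own interval.
The left piece maps (−∞, 6) onto (−28, ∞); the right piece maps [6, ∞) onto (−∞, −28].
These images together cover ℝ, so φ is surjective.
Because the two images are disjoint, no x < 6 has φ(x) = φ(6), so we compute φ⁻¹(−20): −20 lies in (−28, ∞), so solve −4x − 4 = −20: x = (−20 + 4)/(−4) = 4.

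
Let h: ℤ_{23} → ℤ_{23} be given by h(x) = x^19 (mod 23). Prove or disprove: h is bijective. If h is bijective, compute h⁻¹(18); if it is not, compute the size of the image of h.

6

Since 23 is prime, the nonzero elements of ℤ_{23} form a cyclic group of order 22.
As gcd(19, 22) = 1, raising to the 19th power is a bijection on this group: if x_1^19 ≡ x_2^19 then (x_1x_2^{−1})^19 = 1, and the only element of order dividing gcd(19, 22) = 1 is 1, so x_1 = x_2.
With h(0) = 0 this makes h injective on all of ℤ_{23}, hence bijective (finite equal-size domain and codomain). In particular h is bijective.
Since h is bijective, we find the preimage of 18. The inverse of x ↦ x^19 on (ℤ_{23})^× is x ↦ x^7, because 19·7 = 133 = 6·22 + 1 ≡ 1 (mod 22) and x^{22} = 1 for x ≠ 0 (Fermat). So h⁻¹(18) = 18^7 mod 23.
Repeated squaring mod 23: 18^1 ≡ 18, 18^2 ≡ 18² = 324 ≡ 2, 18^4 ≡ 2² = 4. Since 7 = 4 + 2 + 1, 18^7 ≡ 4·2·18: 4·2 = 8, then 8·18 = 144 ≡ 6. So 18^7 ≡ 6 (mod 23).
Hence h⁻¹(18) = 6.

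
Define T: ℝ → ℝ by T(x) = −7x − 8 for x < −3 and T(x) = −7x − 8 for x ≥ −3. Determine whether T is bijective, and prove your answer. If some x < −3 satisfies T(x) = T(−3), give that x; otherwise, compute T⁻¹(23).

-31/7

Both pieces are strictly decreasing (slopes −7 and −7), so each is injective on its own interval.
The left piece maps (−∞, −3) onto (13, ∞); the right piece maps [−3, ∞) onto (−∞, 13].
Since 13 = 13, the images partition ℝ: T is injective and surjective, hence bijective.
Because the two images are disjoint, no x < −3 has T(x) = T(−3), so we compute T⁻¹(23): 23 lies in (13, ∞), so solve −7x − 8 = 23: x = (23 + 8)/(−7) = −31/7.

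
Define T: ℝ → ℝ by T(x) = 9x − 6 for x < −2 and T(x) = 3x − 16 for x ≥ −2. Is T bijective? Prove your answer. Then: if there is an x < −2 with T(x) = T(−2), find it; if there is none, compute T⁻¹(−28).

-22/9

Both pieces are strictly increasing (slopes 9 and 3), so each is injective on its own interval.
The left piece maps (−∞, −2) onto (−∞, −24); the right piece maps [−2, ∞) onto [−22, ∞).
The images leave a gap (−24 has no preimage), so T is not surjective, hence not bijective.
Because the two images are disjoint, no x < −2 has T(x) = T(−2), so we compute T⁻¹(−28): −28 lies in (−∞, −24), so solve 9x − 6 = −28: x = (−28 + 6)/9 = −22/9.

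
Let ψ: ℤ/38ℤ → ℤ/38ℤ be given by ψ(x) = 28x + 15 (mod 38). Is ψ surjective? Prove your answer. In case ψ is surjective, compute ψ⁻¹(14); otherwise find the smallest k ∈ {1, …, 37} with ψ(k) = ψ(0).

Since gcd(28, 38) = 2, we have 28x ≡ 0 (mod 2) for all x, so ψ(x) ≡ 1 (mod 2).
But 0 ≢ 1 (mod 2), so 0 ∈ ℤ/38ℤ has no preimage. Hence ψ is not surjective.
Since ψ is not surjective, we find the least positive k with ψ(k) = ψ(0): this means 28k ≡ 0 (mod 38), i.e. 38 ∣ 28k. Since gcd(28, 38) = 2, dividing through by 2 this holds exactly when 19 ∣ 14k, and as gcd(14, 19) = 1, exactly when 19 ∣ k.
The smallest positive such k is 19.

19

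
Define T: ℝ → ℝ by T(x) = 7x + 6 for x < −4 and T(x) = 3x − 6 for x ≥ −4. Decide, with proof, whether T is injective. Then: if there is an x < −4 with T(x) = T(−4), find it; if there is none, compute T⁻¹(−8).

-2/3

Both pieces are strictly increasing (slopes 7 and 3), so each is injective on its own interval.
The left piece maps (−∞, −4) onto (−∞, −22); the right piece maps [−4, ∞) onto [−18, ∞).
These images are disjoint, so no value is attained by both pieces. Thus T is injective.
Because the two images are disjoint, no x < −4 has T(x) = T(−4), so we compute T⁻¹(−8): −8 lies in [−18, ∞), so solve 3x − 6 = −8: x = (−8 + 6)/3 = −2/3.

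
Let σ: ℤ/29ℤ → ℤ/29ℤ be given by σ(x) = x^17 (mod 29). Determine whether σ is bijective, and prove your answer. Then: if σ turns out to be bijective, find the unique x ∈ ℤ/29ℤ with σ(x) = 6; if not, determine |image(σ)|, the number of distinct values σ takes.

Since 29 is prime, the nonzero elements of ℤ/29ℤ form a cyclic group of order 28.
As gcd(17, 28) = 1, raising to the 17th power is a bijection on this group: if u^17 ≡ v^17 then (uv^{−1})^17 = 1, and the only element of order dividing gcd(17, 28) = 1 is 1, so u = v.
With σ(0) = 0 this makes σ injective on all of ℤ/29ℤ, hence bijective (finite equal-size domain and codomain). In particular σ is bijective.
Since σ is bijective, we find the preimage of 6. The inverse of x ↦ x^17 on (ℤ/29ℤ)^× is x ↦ x^5, because 17·5 = 85 = 3·28 + 1 ≡ 1 (mod 28) and x^{28} = 1 for x ≠ 0 (Fermat). So σ⁻¹(6) = 6^5 mod 29.
Repeated squaring mod 29: 6^1 ≡ 6, 6^2 ≡ 6² = 36 ≡ 7, 6^4 ≡ 7² = 49 ≡ 20. Since 5 = 4 + 1, 6^5 ≡ 20·6: 20·6 = 120 ≡ 4. So 6^5 ≡ 4 (mod 29).
Hence σ⁻¹(6) = 4.

4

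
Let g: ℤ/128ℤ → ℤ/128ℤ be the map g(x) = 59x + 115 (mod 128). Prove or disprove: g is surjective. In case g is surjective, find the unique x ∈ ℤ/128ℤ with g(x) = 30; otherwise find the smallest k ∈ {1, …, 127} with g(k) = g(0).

By definition, surjectivity means every element of the codomain has a preimage under g.
Since gcd(59, 128) = 1, 59 is invertible modulo 128. Euclid's algorithm: 128 = 2·59 + 10, 59 = 5·10 + 9, 10 = 1·9 + 1; back-substituting gives 1 = 115·59 − 53·128, so 59⁻¹ ≡ 115 (mod 128).
Then y ↦ 115(y − 115) is a two-sided inverse to g, so every y ∈ ℤ/128ℤ has a preimage.
Hence g is surjective.
Since g is surjective, we find g⁻¹(30): we need 59x ≡ 30 − 115 ≡ 43 (mod 128). Using 59⁻¹ = 115: x ≡ 115·43 = 4945 = 38·128 + 81, so x = 81.
Check: g(81) = 59·81 + 115 = 4894 = 38·128 + 30 ≡ 30 (mod 128).

81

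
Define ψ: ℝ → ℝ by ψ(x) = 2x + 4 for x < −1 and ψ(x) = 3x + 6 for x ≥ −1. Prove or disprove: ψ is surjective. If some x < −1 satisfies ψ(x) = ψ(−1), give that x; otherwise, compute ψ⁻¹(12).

2

Both pieces are strictly increasing (slopes 2 and 3), so each is injective on its own interval.
The left piece maps (−∞, −1) onto (−∞, 2); the right piece maps [−1, ∞) onto [3, ∞).
The union (−∞, 2) ∪ [3, ∞) omits the interval between 2 and 3; in particular 2 has no preimage. So ψ is not surjective.
Because the two images are disjoint, no x < −1 has ψ(x) = ψ(−1), so we compute ψ⁻¹(12): 12 lies in [3, ∞), so solve 3x + 6 = 12: x = (12 − 6)/3 = 2.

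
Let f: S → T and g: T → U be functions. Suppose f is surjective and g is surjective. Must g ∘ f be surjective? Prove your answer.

surjective

Let c ∈ U. Since g is surjective, there is b ∈ T with g(b) = c. Since f is surjective, there is a ∈ S with f(a) = b.
Then (g ∘ f)(a) = g(b) = c. Therefore g ∘ f is surjective.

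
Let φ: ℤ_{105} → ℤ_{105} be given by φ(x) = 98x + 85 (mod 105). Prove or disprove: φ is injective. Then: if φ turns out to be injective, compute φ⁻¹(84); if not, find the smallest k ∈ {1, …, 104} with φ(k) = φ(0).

15

Recall that injectivity means: for all x_1, x_2 in the domain, φ(x_1) = φ(x_2) implies x_1 = x_2.
We have gcd(98, 105) = 7 > 1. Taking x_1 = 0 and x_2 = 15: φ(0) = 85 and φ(15) = 98·15 + 85 = 1555 ≡ 85 (mod 105).
So φ(0) = φ(15) while 0 ≠ 15, hence φ is not injective.
Since φ is not injective, we find the least positive k with φ(k) = φ(0): this means 98k ≡ 0 (mod 105), i.e. 105 ∣ 98k. Since gcd(98, 105) = 7, dividing through by 7 this holds exactly when 15 ∣ 14k, and as gcd(14, 15) = 1, exactly when 15 ∣ k.
The smallest positive such k is 15.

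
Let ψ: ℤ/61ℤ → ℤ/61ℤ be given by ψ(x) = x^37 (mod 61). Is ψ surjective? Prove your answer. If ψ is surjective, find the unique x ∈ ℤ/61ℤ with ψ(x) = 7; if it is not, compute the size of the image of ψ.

55

Since 61 is prime, the nonzero elements of ℤ/61ℤ form a cyclic group of order 60.
As gcd(37, 60) = 1, raising to the 37th power is a bijection on this group: if s^37 ≡ t^37 then (st^{−1})^37 = 1, and the only element of order dividing gcd(37, 60) = 1 is 1, so s = t.
With ψ(0) = 0 this makes ψ injective on all of ℤ/61ℤ, hence bijective (finite equal-size domain and codomain). In particular ψ is surjective.
Since ψ is surjective, we find the preimage of 7. The inverse of x ↦ x^37 on (ℤ/61ℤ)^× is x ↦ x^13, because 37·13 = 481 = 8·60 + 1 ≡ 1 (mod 60) and x^{60} = 1 for x ≠ 0 (Fermat). So ψ⁻¹(7) = 7^13 mod 61.
Repeated squaring mod 61: 7^1 ≡ 7, 7^2 ≡ 7² = 49, 7^4 ≡ 49² = 2401 ≡ 22, 7^8 ≡ 22² = 484 ≡ 57. Since 13 = 8 + 4 + 1, 7^13 ≡ 57·22·7: 57·22 = 1254 ≡ 34, then 34·7 = 238 ≡ 55. So 7^13 ≡ 55 (mod 61).
Hence ψ⁻¹(7) = 55.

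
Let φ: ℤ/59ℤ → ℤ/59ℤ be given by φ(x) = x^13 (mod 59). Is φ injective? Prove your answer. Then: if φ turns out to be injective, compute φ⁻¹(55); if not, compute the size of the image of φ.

Since 59 is prime, the nonzero elements of ℤ/59ℤ form a cyclic group of order 58.
As gcd(13, 58) = 1, raising to the 13th power is a bijection on this group: if u^13 ≡ v^13 then (uv^{−1})^13 = 1, and the only element of order dividing gcd(13, 58) = 1 is 1, so u = v.
With φ(0) = 0 this makes φ injective on all of ℤ/59ℤ, hence bijective (finite equal-size domain and codomain). In particular φ is injective.
Since φ is injective, we find the preimage of 55. The inverse of x ↦ x^13 on (ℤ/59ℤ)^× is x ↦ x^9, because 13·9 = 117 = 2·58 + 1 ≡ 1 (mod 58) and x^{58} = 1 for x ≠ 0 (Fermat). So φ⁻¹(55) = 55^9 mod 59.
Repeated squaring mod 59: 55^1 ≡ 55, 55^2 ≡ 55² = 3025 ≡ 16, 55^4 ≡ 16² = 256 ≡ 20, 55^8 ≡ 20² = 400 ≡ 46. Since 9 = 8 + 1, 55^9 ≡ 46·55: 46·55 = 2530 ≡ 52. So 55^9 ≡ 52 (mod 59).
Hence φ⁻¹(55) = 52.

52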